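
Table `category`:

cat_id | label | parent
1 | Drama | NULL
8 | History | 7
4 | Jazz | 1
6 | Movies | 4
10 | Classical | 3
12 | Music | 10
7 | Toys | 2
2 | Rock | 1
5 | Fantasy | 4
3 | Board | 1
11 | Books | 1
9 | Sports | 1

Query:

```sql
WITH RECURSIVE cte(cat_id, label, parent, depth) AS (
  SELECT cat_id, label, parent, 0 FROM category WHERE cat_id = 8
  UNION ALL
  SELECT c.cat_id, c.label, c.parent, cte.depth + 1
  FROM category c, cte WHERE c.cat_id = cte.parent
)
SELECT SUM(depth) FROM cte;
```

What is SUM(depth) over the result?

Base: cat_id=8 (History), parent=7, depth 0.
Iteration 1: join on cat_id=7 -> Toys (id 7, parent=2, depth 1).
Iteration 2: join on cat_id=2 -> Rock (id 2, parent=1, depth 2).
Iteration 3: join on cat_id=1 -> Drama (id 1, parent=NULL, depth 3).
Iteration 4: parent is NULL; no match; recursion stops.
SUM(depth) = 0 + 1 + 2 + 3 = 6.

6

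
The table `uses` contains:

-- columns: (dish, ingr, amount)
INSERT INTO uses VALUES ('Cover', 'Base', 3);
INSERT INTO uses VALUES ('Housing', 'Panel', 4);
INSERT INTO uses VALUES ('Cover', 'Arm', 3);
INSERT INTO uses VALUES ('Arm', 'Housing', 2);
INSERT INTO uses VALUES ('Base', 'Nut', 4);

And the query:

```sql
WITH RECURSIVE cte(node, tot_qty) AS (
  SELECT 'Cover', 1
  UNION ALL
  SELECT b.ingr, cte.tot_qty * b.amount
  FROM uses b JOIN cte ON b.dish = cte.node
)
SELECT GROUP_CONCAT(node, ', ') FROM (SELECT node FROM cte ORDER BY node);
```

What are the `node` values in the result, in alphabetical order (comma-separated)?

Arm, Base, Cover, Housing, Nut, Panel

Base: (Cover, tot_qty=1).
Iteration 1: components of {Cover} -> Arm = 1*3 = 3, Base = 1*3 = 3.
Iteration 2: components of {Arm,Base} -> Housing = 3*2 = 6, Nut = 3*4 = 12.
Iteration 3: components of {Housing,Nut} -> Panel = 6*4 = 24.
Iteration 4: no further components; recursion stops.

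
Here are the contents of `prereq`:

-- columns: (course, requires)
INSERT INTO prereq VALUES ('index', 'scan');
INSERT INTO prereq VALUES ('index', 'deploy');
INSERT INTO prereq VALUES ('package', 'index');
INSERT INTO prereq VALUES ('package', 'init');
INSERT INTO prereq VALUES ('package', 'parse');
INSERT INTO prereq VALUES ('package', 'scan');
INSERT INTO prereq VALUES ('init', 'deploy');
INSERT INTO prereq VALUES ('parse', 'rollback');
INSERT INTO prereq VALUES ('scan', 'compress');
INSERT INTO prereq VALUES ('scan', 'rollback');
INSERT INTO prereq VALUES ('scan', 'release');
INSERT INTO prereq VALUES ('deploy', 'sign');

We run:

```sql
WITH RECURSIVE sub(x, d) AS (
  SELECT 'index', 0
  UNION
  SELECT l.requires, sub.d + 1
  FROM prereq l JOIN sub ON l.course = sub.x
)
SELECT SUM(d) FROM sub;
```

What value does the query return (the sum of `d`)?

10

Base: (index, d=0).
Iteration 1: edges from {index} -> (deploy, d=1), (scan, d=1).
Iteration 2: edges from {deploy,scan} -> (compress, d=2), (release, d=2), (rollback, d=2), (sign, d=2).
Iteration 3: no outgoing edges from {compress,release,rollback,sign}; recursion stops.
SUM(d) = 0 + 1 + 1 + 2 + 2 + 2 + 2 = 10.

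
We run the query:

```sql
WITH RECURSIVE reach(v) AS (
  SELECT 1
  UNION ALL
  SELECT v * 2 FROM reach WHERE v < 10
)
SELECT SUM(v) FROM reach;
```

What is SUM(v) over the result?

Base: v=1.
Iteration 1: 1 < 10 holds -> v = 1 * 2 = 2.
Iteration 2: 2 < 10 holds -> v = 2 * 2 = 4.
Iteration 3: 4 < 10 holds -> v = 4 * 2 = 8.
Iteration 4: 8 < 10 holds -> v = 8 * 2 = 16.
Iteration 5: 16 < 10 fails; recursion stops.
SUM(v) = 1 + 2 + 4 + 8 + 16 = 31.

31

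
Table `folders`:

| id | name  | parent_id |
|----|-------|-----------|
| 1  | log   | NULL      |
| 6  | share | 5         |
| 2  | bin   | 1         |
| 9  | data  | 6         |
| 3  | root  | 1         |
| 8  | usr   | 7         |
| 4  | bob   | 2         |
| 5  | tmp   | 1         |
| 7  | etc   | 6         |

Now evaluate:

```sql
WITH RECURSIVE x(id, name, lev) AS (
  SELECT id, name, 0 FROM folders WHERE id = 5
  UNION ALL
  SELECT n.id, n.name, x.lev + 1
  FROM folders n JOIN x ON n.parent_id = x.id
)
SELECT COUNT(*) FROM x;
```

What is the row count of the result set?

5

Base: id=5 (tmp) at lev 0.
Iteration 1: rows with parent_id in {5} -> share (id 6, lev 1).
Iteration 2: rows with parent_id in {6} -> etc (id 7, lev 2), data (id 9, lev 2).
Iteration 3: rows with parent_id in {7,9} -> usr (id 8, lev 3).
Iteration 4: no rows with parent_id in {8}; recursion stops.
Total rows emitted: 5.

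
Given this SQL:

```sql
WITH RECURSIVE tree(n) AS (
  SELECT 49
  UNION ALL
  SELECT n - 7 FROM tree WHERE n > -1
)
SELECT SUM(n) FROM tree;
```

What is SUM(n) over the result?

189

Base: n=49.
Iteration 1: 49 > -1 holds -> n = 49 - 7 = 42.
Iteration 2: 42 > -1 holds -> n = 42 - 7 = 35.
Iteration 3: 35 > -1 holds -> n = 35 - 7 = 28.
Iteration 4: 28 > -1 holds -> n = 28 - 7 = 21.
Iteration 5: 21 > -1 holds -> n = 21 - 7 = 14.
Iteration 6: 14 > -1 holds -> n = 14 - 7 = 7.
Iteration 7: 7 > -1 holds -> n = 7 - 7 = 0.
Iteration 8: 0 > -1 holds -> n = 0 - 7 = -7.
Iteration 9: -7 > -1 fails; recursion stops.
SUM(n) = 49 + 42 + 35 + 28 + 21 + 14 + 7 + 0 + -7 = 189.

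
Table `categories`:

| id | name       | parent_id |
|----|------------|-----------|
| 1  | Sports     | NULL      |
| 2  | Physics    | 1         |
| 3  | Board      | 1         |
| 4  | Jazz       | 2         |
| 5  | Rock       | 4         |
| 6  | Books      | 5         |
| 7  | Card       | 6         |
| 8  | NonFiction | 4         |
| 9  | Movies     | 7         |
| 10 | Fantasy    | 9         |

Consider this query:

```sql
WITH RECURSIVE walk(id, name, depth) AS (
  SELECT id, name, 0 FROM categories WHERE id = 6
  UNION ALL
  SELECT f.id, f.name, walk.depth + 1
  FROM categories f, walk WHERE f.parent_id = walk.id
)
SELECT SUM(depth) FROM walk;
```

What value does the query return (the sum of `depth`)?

Base: id=6 (Books) at depth 0.
Iteration 1: rows with parent_id in {6} -> Card (id 7, depth 1).
Iteration 2: rows with parent_id in {7} -> Movies (id 9, depth 2).
Iteration 3: rows with parent_id in {9} -> Fantasy (id 10, depth 3).
Iteration 4: no rows with parent_id in {10}; recursion stops.
SUM(depth) = 0 + 1 + 2 + 3 = 6.

6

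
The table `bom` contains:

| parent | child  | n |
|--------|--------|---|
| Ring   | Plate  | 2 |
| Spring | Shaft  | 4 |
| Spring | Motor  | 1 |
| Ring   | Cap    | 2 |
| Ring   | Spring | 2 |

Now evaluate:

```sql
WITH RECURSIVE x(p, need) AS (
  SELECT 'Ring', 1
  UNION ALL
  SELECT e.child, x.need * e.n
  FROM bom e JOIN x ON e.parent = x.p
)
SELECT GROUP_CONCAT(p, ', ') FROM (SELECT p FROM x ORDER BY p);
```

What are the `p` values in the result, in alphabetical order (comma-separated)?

Base: (Ring, need=1).
Iteration 1: components of {Ring} -> Cap = 1*2 = 2, Plate = 1*2 = 2, Spring = 1*2 = 2.
Iteration 2: components of {Cap,Plate,Spring} -> Motor = 2*1 = 2, Shaft = 2*4 = 8.
Iteration 3: no further components; recursion stops.

Cap, Motor, Plate, Ring, Shaft, Spring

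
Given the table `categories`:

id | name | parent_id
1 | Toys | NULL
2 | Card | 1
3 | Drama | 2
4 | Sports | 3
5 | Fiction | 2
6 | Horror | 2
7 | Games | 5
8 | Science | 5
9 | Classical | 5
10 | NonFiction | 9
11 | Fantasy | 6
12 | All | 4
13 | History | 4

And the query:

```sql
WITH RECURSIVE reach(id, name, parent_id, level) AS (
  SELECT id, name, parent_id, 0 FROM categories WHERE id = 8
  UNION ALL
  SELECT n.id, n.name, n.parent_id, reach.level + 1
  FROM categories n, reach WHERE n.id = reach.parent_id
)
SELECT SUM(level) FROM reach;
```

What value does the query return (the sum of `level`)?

6

Base: id=8 (Science), parent_id=5, level 0.
Iteration 1: join on id=5 -> Fiction (id 5, parent_id=2, level 1).
Iteration 2: join on id=2 -> Card (id 2, parent_id=1, level 2).
Iteration 3: join on id=1 -> Toys (id 1, parent_id=NULL, level 3).
Iteration 4: parent_id is NULL; no match; recursion stops.
SUM(level) = 0 + 1 + 2 + 3 = 6.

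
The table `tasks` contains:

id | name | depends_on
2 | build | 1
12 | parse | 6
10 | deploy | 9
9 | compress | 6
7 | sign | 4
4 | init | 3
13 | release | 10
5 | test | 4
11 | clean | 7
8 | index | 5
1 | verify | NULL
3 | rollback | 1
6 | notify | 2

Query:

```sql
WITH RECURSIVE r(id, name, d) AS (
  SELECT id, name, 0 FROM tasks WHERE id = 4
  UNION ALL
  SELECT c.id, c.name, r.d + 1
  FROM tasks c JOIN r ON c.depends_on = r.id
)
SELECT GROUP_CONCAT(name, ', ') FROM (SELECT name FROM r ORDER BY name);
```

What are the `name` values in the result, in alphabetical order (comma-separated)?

Base: id=4 (init) at d 0.
Iteration 1: rows with depends_on in {4} -> test (id 5, d 1), sign (id 7, d 1).
Iteration 2: rows with depends_on in {5,7} -> index (id 8, d 2), clean (id 11, d 2).
Iteration 3: no rows with depends_on in {8,11}; recursion stops.

clean, index, init, sign, test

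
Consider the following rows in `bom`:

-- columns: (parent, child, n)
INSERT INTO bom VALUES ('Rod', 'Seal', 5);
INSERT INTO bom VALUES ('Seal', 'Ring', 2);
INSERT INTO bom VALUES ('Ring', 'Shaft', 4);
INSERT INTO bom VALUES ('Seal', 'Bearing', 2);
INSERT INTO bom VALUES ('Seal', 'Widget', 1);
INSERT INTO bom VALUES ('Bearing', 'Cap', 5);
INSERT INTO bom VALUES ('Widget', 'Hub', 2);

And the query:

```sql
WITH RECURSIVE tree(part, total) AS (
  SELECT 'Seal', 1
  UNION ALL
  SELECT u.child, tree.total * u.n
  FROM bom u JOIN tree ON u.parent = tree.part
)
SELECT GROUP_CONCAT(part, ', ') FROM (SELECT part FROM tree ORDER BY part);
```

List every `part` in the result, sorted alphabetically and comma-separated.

Bearing, Cap, Hub, Ring, Seal, Shaft, Widget

Base: (Seal, total=1).
Iteration 1: components of {Seal} -> Bearing = 1*2 = 2, Ring = 1*2 = 2, Widget = 1*1 = 1.
Iteration 2: components of {Bearing,Ring,Widget} -> Cap = 2*5 = 10, Hub = 1*2 = 2, Shaft = 2*4 = 8.
Iteration 3: no further components; recursion stops.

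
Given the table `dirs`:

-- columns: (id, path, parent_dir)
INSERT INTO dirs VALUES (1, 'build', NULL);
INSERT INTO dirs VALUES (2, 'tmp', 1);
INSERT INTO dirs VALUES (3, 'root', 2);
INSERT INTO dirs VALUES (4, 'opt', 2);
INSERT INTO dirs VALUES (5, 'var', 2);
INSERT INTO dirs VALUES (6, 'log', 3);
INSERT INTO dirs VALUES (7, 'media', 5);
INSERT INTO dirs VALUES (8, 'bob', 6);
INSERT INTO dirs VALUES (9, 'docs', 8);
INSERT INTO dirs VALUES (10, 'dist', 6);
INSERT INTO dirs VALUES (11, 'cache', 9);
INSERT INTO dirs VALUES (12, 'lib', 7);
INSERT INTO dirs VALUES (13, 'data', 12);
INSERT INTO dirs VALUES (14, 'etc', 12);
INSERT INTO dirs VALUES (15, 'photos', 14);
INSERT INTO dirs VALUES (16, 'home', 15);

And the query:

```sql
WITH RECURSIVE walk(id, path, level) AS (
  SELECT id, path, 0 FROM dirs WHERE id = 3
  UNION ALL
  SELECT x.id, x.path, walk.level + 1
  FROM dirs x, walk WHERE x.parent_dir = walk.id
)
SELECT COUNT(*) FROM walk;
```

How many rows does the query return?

Base: id=3 (root) at level 0.
Iteration 1: rows with parent_dir in {3} -> log (id 6, level 1).
Iteration 2: rows with parent_dir in {6} -> bob (id 8, level 2), dist (id 10, level 2).
Iteration 3: rows with parent_dir in {8,10} -> docs (id 9, level 3).
Iteration 4: rows with parent_dir in {9} -> cache (id 11, level 4).
Iteration 5: no rows with parent_dir in {11}; recursion stops.
Total rows emitted: 6.

6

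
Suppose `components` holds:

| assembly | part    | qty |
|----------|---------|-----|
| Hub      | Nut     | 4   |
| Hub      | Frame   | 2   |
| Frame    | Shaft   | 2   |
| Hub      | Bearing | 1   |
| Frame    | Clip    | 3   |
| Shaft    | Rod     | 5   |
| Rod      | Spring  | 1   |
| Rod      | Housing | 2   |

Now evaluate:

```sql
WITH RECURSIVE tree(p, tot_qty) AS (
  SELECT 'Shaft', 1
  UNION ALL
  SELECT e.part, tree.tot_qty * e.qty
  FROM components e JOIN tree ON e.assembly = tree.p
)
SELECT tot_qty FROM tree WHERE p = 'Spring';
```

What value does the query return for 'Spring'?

5

Base: (Shaft, tot_qty=1).
Iteration 1: components of {Shaft} -> Rod = 1*5 = 5.
Iteration 2: components of {Rod} -> Housing = 5*2 = 10, Spring = 5*1 = 5.
Iteration 3: no further components; recursion stops.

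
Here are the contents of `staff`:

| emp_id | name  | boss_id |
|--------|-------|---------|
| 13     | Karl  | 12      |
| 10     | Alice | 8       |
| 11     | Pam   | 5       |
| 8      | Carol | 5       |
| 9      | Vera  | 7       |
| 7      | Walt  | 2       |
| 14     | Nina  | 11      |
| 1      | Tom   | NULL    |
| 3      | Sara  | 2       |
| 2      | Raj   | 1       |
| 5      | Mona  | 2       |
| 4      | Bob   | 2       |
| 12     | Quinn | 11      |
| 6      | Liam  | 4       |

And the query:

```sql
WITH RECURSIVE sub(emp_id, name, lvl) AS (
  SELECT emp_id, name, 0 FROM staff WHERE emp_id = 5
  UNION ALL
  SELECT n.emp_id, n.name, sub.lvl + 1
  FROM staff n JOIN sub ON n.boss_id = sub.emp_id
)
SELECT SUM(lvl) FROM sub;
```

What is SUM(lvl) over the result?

11

Base: emp_id=5 (Mona) at lvl 0.
Iteration 1: rows with boss_id in {5} -> Carol (id 8, lvl 1), Pam (id 11, lvl 1).
Iteration 2: rows with boss_id in {8,11} -> Alice (id 10, lvl 2), Quinn (id 12, lvl 2), Nina (id 14, lvl 2).
Iteration 3: rows with boss_id in {10,12,14} -> Karl (id 13, lvl 3).
Iteration 4: no rows with boss_id in {13}; recursion stops.
SUM(lvl) = 0 + 1 + 1 + 2 + 2 + 2 + 3 = 11.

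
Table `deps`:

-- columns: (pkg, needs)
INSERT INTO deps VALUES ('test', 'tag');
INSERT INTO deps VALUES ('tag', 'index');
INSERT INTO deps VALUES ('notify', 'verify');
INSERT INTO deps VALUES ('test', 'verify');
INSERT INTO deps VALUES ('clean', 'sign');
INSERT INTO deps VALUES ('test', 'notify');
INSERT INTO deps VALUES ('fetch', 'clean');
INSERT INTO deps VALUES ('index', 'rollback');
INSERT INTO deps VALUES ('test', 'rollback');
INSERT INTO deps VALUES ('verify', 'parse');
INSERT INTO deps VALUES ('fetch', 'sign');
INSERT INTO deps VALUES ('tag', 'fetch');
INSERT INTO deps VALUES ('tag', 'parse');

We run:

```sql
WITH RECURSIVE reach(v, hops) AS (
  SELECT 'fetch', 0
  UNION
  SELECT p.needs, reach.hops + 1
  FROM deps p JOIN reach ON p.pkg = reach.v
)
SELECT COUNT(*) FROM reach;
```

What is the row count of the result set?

Base: (fetch, hops=0).
Iteration 1: edges from {fetch} -> (clean, hops=1), (sign, hops=1).
Iteration 2: edges from {clean,sign} -> (sign, hops=2).
Iteration 3: no outgoing edges from {sign}; recursion stops.
Total rows emitted: 4.

4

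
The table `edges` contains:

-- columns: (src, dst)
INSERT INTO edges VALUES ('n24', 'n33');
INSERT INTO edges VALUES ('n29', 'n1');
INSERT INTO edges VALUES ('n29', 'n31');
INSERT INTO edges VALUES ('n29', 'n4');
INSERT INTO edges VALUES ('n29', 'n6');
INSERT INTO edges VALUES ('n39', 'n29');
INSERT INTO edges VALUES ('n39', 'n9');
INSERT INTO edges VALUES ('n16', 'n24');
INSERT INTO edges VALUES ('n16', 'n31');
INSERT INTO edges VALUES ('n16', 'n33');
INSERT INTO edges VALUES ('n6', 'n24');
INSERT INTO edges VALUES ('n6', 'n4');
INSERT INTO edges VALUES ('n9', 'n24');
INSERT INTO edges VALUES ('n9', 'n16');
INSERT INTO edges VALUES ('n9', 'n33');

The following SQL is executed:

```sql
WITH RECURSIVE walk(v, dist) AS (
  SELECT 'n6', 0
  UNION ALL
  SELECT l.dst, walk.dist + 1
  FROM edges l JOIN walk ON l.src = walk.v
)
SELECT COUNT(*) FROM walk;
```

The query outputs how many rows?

4

Base: (n6, dist=0).
Iteration 1: edges from {n6} -> (n24, dist=1), (n4, dist=1).
Iteration 2: edges from {n24,n4} -> (n33, dist=2).
Iteration 3: no outgoing edges from {n33}; recursion stops.
Total rows emitted: 4.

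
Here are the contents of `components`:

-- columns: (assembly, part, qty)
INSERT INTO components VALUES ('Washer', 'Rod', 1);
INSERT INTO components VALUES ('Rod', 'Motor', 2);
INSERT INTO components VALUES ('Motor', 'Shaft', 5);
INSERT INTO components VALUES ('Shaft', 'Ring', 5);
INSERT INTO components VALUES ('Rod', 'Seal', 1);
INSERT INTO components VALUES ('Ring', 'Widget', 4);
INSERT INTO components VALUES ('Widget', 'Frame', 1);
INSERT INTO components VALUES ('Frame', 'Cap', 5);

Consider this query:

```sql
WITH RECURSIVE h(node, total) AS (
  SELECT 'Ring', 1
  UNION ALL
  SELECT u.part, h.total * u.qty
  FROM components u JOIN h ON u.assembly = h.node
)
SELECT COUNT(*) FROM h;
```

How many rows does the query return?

Base: (Ring, total=1).
Iteration 1: components of {Ring} -> Widget = 1*4 = 4.
Iteration 2: components of {Widget} -> Frame = 4*1 = 4.
Iteration 3: components of {Frame} -> Cap = 4*5 = 20.
Iteration 4: no further components; recursion stops.
Total rows emitted: 4.

4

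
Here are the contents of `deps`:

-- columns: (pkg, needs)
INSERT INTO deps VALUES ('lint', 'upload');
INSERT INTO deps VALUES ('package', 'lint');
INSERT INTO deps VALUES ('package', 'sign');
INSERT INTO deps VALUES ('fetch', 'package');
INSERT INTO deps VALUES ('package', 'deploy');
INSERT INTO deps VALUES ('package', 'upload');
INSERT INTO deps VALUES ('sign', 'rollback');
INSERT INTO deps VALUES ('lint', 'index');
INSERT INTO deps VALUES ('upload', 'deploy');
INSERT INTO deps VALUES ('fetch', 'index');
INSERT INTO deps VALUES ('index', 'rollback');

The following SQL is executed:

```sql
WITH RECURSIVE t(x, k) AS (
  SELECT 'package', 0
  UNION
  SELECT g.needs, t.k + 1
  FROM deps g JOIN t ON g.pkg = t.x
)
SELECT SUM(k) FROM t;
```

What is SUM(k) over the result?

Base: (package, k=0).
Iteration 1: edges from {package} -> (deploy, k=1), (lint, k=1), (sign, k=1), (upload, k=1).
Iteration 2: edges from {deploy,lint,sign,upload} -> (deploy, k=2), (index, k=2), (rollback, k=2), (upload, k=2).
Iteration 3: edges from {deploy,index,rollback,upload} -> (deploy, k=3), (rollback, k=3).
Iteration 4: no outgoing edges from {deploy,rollback}; recursion stops.
SUM(k) = 0 + 1 + 1 + 1 + 1 + 2 + 2 + 2 + 2 + 3 + 3 = 18.

18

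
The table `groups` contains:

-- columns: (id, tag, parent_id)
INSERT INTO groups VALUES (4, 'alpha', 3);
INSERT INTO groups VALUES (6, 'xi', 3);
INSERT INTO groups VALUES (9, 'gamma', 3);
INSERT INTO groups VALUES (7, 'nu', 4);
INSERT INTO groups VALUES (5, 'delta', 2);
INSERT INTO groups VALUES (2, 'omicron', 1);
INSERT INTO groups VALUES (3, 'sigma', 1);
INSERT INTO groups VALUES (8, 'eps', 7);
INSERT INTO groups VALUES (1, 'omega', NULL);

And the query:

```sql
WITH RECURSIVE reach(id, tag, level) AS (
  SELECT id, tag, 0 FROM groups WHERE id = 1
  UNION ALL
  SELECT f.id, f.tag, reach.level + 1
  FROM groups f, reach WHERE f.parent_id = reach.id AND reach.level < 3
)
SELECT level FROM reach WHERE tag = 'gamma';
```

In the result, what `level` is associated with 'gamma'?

2

Base: id=1 (omega) at level 0.
Iteration 1: rows with parent_id in {1} -> omicron (id 2, level 1), sigma (id 3, level 1).
Iteration 2: rows with parent_id in {2,3} -> alpha (id 4, level 2), delta (id 5, level 2), xi (id 6, level 2), gamma (id 9, level 2).
Iteration 3: rows with parent_id in {4,5,6,9} -> nu (id 7, level 3).
Iteration 4: level < 3 fails for all current rows; recursion stops.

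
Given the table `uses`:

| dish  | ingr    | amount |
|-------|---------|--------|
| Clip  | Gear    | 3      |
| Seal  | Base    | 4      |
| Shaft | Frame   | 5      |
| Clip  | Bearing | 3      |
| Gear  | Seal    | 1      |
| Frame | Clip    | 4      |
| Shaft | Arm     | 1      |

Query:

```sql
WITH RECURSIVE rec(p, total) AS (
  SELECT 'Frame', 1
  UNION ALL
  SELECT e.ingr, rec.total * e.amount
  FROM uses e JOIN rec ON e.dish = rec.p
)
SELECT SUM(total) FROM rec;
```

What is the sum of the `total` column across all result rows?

89

Base: (Frame, total=1).
Iteration 1: components of {Frame} -> Clip = 1*4 = 4.
Iteration 2: components of {Clip} -> Bearing = 4*3 = 12, Gear = 4*3 = 12.
Iteration 3: components of {Bearing,Gear} -> Seal = 12*1 = 12.
Iteration 4: components of {Seal} -> Base = 12*4 = 48.
Iteration 5: no further components; recursion stops.
SUM(total) = 1 + 4 + 12 + 12 + 12 + 48 = 89.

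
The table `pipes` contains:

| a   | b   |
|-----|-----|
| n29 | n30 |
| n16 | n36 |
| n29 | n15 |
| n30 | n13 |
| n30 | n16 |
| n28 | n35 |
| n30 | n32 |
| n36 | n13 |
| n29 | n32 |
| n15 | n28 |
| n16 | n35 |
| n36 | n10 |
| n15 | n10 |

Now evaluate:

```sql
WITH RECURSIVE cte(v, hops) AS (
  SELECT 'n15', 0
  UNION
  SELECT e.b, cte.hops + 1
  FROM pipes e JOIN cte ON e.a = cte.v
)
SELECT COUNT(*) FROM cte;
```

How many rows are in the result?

4

Base: (n15, hops=0).
Iteration 1: edges from {n15} -> (n10, hops=1), (n28, hops=1).
Iteration 2: edges from {n10,n28} -> (n35, hops=2).
Iteration 3: no outgoing edges from {n35}; recursion stops.
Total rows emitted: 4.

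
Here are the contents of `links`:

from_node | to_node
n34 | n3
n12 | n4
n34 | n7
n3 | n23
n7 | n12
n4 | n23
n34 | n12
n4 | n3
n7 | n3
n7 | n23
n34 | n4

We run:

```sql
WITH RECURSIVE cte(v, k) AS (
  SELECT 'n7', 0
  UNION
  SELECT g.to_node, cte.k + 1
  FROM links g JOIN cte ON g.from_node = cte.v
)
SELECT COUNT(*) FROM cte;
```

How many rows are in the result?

Base: (n7, k=0).
Iteration 1: edges from {n7} -> (n12, k=1), (n23, k=1), (n3, k=1).
Iteration 2: edges from {n12,n23,n3} -> (n23, k=2), (n4, k=2).
Iteration 3: edges from {n23,n4} -> (n23, k=3), (n3, k=3).
Iteration 4: edges from {n23,n3} -> (n23, k=4).
Iteration 5: no outgoing edges from {n23}; recursion stops.
Total rows emitted: 9.

9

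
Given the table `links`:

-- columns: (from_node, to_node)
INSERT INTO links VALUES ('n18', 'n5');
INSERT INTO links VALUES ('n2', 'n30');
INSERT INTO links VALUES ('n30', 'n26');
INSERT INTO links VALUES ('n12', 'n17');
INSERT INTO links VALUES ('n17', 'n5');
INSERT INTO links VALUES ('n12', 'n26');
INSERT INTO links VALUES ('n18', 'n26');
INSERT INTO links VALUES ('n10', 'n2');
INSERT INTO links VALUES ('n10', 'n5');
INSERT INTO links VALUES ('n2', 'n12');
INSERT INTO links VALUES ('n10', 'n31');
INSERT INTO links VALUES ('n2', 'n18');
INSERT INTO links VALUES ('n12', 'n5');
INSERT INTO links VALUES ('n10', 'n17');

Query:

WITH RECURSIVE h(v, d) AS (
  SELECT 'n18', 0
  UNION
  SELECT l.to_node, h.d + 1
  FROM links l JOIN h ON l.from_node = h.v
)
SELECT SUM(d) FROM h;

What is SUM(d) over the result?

Base: (n18, d=0).
Iteration 1: edges from {n18} -> (n26, d=1), (n5, d=1).
Iteration 2: no outgoing edges from {n26,n5}; recursion stops.
SUM(d) = 0 + 1 + 1 = 2.

2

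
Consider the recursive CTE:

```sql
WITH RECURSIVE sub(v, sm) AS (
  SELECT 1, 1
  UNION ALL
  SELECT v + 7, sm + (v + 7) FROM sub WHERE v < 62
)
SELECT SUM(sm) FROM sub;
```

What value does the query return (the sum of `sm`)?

1210

Base: v=1, sm=1.
Iteration 1: 1 < 62 holds -> v = 1 + 7 = 8, sm = 1 + 8 = 9.
Iteration 2: 8 < 62 holds -> v = 8 + 7 = 15, sm = 9 + 15 = 24.
Iteration 3: 15 < 62 holds -> v = 15 + 7 = 22, sm = 24 + 22 = 46.
Iteration 4: 22 < 62 holds -> v = 22 + 7 = 29, sm = 46 + 29 = 75.
Iteration 5: 29 < 62 holds -> v = 29 + 7 = 36, sm = 75 + 36 = 111.
Iteration 6: 36 < 62 holds -> v = 36 + 7 = 43, sm = 111 + 43 = 154.
Iteration 7: 43 < 62 holds -> v = 43 + 7 = 50, sm = 154 + 50 = 204.
Iteration 8: 50 < 62 holds -> v = 50 + 7 = 57, sm = 204 + 57 = 261.
Iteration 9: 57 < 62 holds -> v = 57 + 7 = 64, sm = 261 + 64 = 325.
Iteration 10: 64 < 62 fails; recursion stops.
SUM(sm) = 1 + 9 + 24 + 46 + 75 + 111 + 154 + 204 + 261 + 325 = 1210.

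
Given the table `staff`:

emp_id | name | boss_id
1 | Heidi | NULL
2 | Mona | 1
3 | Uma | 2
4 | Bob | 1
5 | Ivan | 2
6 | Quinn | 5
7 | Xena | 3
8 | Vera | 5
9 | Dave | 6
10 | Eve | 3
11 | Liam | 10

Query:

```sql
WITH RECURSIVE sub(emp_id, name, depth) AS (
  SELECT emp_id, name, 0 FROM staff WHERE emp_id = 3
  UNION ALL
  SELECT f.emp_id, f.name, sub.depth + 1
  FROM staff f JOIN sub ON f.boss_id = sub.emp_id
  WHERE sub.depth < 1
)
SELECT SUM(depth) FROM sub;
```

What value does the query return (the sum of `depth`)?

2

Base: emp_id=3 (Uma) at depth 0.
Iteration 1: rows with boss_id in {3} -> Xena (id 7, depth 1), Eve (id 10, depth 1).
Iteration 2: depth < 1 fails for all current rows; recursion stops.
SUM(depth) = 0 + 1 + 1 = 2.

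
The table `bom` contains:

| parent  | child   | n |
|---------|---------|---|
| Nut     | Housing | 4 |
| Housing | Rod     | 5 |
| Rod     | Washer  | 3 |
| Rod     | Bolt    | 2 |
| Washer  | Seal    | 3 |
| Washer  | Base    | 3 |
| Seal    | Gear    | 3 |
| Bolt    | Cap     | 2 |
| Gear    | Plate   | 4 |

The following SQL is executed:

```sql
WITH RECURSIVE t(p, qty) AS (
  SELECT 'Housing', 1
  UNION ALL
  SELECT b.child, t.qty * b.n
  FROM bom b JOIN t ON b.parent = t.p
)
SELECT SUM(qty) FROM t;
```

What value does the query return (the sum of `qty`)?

Base: (Housing, qty=1).
Iteration 1: components of {Housing} -> Rod = 1*5 = 5.
Iteration 2: components of {Rod} -> Bolt = 5*2 = 10, Washer = 5*3 = 15.
Iteration 3: components of {Bolt,Washer} -> Base = 15*3 = 45, Cap = 10*2 = 20, Seal = 15*3 = 45.
Iteration 4: components of {Base,Cap,Seal} -> Gear = 45*3 = 135.
Iteration 5: components of {Gear} -> Plate = 135*4 = 540.
Iteration 6: no further components; recursion stops.
SUM(qty) = 1 + 5 + 15 + 10 + 45 + 45 + 20 + 135 + 540 = 816.

816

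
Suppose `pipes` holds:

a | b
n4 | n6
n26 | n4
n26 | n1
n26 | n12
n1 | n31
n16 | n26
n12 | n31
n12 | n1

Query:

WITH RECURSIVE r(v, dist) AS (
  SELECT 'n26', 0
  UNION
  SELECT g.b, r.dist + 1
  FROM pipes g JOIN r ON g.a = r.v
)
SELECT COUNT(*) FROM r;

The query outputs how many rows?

Base: (n26, dist=0).
Iteration 1: edges from {n26} -> (n1, dist=1), (n12, dist=1), (n4, dist=1).
Iteration 2: edges from {n1,n12,n4} -> (n1, dist=2), (n31, dist=2), (n6, dist=2). [UNION drops 1 duplicate row(s)]
Iteration 3: edges from {n1,n31,n6} -> (n31, dist=3).
Iteration 4: no outgoing edges from {n31}; recursion stops.
Total rows emitted: 8.

8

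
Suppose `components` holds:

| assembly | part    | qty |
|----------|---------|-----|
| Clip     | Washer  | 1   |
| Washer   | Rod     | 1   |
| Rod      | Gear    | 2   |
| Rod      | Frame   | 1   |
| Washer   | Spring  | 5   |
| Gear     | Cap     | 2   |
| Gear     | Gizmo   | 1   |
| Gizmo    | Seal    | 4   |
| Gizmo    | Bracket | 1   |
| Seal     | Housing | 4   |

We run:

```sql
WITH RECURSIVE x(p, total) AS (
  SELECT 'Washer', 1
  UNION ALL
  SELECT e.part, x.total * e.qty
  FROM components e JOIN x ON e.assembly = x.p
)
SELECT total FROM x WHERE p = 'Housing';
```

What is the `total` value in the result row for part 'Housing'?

32

Base: (Washer, total=1).
Iteration 1: components of {Washer} -> Rod = 1*1 = 1, Spring = 1*5 = 5.
Iteration 2: components of {Rod,Spring} -> Frame = 1*1 = 1, Gear = 1*2 = 2.
Iteration 3: components of {Frame,Gear} -> Cap = 2*2 = 4, Gizmo = 2*1 = 2.
Iteration 4: components of {Cap,Gizmo} -> Bracket = 2*1 = 2, Seal = 2*4 = 8.
Iteration 5: components of {Bracket,Seal} -> Housing = 8*4 = 32.
Iteration 6: no further components; recursion stops.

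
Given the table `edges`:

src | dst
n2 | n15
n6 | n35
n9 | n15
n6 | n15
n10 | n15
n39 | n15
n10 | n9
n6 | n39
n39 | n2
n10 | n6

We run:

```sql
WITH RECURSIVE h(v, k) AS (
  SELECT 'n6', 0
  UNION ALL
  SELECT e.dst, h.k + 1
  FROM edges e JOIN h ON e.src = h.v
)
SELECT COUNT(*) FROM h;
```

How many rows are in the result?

Base: (n6, k=0).
Iteration 1: edges from {n6} -> (n15, k=1), (n35, k=1), (n39, k=1).
Iteration 2: edges from {n15,n35,n39} -> (n15, k=2), (n2, k=2).
Iteration 3: edges from {n15,n2} -> (n15, k=3).
Iteration 4: no outgoing edges from {n15}; recursion stops.
Total rows emitted: 7.

7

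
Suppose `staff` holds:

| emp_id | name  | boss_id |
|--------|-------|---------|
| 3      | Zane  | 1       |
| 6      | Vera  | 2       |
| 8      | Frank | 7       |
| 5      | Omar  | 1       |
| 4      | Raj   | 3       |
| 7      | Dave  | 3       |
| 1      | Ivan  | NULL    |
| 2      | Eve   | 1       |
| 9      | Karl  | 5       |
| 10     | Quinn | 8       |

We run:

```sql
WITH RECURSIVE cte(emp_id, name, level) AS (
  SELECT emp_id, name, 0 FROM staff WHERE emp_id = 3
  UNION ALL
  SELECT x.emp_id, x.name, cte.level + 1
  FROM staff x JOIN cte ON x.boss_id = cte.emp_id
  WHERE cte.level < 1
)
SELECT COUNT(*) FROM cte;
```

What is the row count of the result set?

3

Base: emp_id=3 (Zane) at level 0.
Iteration 1: rows with boss_id in {3} -> Raj (id 4, level 1), Dave (id 7, level 1).
Iteration 2: level < 1 fails for all current rows; recursion stops.
Total rows emitted: 3.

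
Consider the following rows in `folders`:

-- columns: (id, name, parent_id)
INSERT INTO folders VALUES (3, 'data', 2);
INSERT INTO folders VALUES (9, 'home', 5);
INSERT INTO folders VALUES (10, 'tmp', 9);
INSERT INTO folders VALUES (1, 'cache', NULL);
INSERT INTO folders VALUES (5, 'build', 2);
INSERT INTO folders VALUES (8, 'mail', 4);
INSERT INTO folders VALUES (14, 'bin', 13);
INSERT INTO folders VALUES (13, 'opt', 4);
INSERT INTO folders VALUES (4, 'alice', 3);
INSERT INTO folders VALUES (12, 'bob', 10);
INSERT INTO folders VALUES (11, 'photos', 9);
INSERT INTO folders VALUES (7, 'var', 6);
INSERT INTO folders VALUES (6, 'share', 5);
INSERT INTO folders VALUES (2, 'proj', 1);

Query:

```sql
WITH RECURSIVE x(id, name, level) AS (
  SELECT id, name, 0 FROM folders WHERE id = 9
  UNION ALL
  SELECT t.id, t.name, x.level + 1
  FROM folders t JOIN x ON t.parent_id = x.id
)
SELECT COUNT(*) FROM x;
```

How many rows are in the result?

Base: id=9 (home) at level 0.
Iteration 1: rows with parent_id in {9} -> tmp (id 10, level 1), photos (id 11, level 1).
Iteration 2: rows with parent_id in {10,11} -> bob (id 12, level 2).
Iteration 3: no rows with parent_id in {12}; recursion stops.
Total rows emitted: 4.

4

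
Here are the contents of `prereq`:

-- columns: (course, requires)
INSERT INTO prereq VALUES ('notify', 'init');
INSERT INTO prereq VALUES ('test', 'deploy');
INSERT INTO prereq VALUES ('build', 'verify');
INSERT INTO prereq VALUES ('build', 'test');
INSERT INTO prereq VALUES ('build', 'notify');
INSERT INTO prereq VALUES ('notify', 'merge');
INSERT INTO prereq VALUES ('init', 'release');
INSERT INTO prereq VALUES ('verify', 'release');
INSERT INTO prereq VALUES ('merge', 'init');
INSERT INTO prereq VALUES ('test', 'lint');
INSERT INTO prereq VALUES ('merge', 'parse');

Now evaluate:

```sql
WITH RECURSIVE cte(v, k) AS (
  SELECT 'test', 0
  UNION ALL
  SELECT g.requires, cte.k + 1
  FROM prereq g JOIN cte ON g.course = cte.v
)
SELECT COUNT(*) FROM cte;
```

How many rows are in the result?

3

Base: (test, k=0).
Iteration 1: edges from {test} -> (deploy, k=1), (lint, k=1).
Iteration 2: no outgoing edges from {deploy,lint}; recursion stops.
Total rows emitted: 3.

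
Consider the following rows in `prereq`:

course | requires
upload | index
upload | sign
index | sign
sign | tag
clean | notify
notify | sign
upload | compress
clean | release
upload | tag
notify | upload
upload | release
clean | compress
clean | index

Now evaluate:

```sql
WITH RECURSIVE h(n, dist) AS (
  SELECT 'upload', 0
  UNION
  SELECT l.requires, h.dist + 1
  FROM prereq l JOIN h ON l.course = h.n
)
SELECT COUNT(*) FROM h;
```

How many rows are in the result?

Base: (upload, dist=0).
Iteration 1: edges from {upload} -> (compress, dist=1), (index, dist=1), (release, dist=1), (sign, dist=1), (tag, dist=1).
Iteration 2: edges from {compress,index,release,sign,tag} -> (sign, dist=2), (tag, dist=2).
Iteration 3: edges from {sign,tag} -> (tag, dist=3).
Iteration 4: no outgoing edges from {tag}; recursion stops.
Total rows emitted: 9.

9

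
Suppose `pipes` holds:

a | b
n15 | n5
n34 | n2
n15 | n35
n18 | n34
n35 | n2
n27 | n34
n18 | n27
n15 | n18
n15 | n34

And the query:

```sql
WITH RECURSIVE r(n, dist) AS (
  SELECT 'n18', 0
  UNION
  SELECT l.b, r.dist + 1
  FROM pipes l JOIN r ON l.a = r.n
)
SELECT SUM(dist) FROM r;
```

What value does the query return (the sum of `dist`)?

Base: (n18, dist=0).
Iteration 1: edges from {n18} -> (n27, dist=1), (n34, dist=1).
Iteration 2: edges from {n27,n34} -> (n2, dist=2), (n34, dist=2).
Iteration 3: edges from {n2,n34} -> (n2, dist=3).
Iteration 4: no outgoing edges from {n2}; recursion stops.
SUM(dist) = 0 + 1 + 1 + 2 + 2 + 3 = 9.

9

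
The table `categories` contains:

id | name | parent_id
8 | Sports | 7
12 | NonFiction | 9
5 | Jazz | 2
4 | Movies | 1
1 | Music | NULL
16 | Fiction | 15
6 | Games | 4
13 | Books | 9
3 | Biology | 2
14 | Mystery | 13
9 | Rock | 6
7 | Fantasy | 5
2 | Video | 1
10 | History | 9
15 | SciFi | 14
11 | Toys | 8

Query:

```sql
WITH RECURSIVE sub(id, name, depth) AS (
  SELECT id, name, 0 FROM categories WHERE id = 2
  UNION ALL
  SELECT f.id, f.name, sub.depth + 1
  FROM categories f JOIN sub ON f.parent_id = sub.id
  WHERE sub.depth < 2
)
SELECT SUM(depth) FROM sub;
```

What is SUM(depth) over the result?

Base: id=2 (Video) at depth 0.
Iteration 1: rows with parent_id in {2} -> Biology (id 3, depth 1), Jazz (id 5, depth 1).
Iteration 2: rows with parent_id in {3,5} -> Fantasy (id 7, depth 2).
Iteration 3: depth < 2 fails for all current rows; recursion stops.
SUM(depth) = 0 + 1 + 1 + 2 = 4.

4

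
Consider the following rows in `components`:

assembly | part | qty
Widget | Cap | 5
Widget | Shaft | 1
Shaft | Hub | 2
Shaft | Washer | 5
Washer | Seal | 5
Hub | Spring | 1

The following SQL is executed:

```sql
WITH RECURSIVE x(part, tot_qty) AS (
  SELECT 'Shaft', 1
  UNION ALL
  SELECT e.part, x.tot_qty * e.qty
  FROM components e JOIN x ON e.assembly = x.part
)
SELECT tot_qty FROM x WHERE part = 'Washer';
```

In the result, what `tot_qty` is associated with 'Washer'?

5

Base: (Shaft, tot_qty=1).
Iteration 1: components of {Shaft} -> Hub = 1*2 = 2, Washer = 1*5 = 5.
Iteration 2: components of {Hub,Washer} -> Seal = 5*5 = 25, Spring = 2*1 = 2.
Iteration 3: no further components; recursion stops.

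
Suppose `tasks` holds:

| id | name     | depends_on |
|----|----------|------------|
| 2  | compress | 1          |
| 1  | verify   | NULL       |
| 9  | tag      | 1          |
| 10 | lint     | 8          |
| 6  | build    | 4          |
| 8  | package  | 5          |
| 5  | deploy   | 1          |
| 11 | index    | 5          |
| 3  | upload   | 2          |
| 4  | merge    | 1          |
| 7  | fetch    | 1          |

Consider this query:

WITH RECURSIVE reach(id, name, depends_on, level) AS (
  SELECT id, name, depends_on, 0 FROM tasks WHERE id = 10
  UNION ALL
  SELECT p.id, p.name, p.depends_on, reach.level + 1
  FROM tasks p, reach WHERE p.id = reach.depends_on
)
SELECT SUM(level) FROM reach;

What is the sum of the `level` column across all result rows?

Base: id=10 (lint), depends_on=8, level 0.
Iteration 1: join on id=8 -> package (id 8, depends_on=5, level 1).
Iteration 2: join on id=5 -> deploy (id 5, depends_on=1, level 2).
Iteration 3: join on id=1 -> verify (id 1, depends_on=NULL, level 3).
Iteration 4: depends_on is NULL; no match; recursion stops.
SUM(level) = 0 + 1 + 2 + 3 = 6.

6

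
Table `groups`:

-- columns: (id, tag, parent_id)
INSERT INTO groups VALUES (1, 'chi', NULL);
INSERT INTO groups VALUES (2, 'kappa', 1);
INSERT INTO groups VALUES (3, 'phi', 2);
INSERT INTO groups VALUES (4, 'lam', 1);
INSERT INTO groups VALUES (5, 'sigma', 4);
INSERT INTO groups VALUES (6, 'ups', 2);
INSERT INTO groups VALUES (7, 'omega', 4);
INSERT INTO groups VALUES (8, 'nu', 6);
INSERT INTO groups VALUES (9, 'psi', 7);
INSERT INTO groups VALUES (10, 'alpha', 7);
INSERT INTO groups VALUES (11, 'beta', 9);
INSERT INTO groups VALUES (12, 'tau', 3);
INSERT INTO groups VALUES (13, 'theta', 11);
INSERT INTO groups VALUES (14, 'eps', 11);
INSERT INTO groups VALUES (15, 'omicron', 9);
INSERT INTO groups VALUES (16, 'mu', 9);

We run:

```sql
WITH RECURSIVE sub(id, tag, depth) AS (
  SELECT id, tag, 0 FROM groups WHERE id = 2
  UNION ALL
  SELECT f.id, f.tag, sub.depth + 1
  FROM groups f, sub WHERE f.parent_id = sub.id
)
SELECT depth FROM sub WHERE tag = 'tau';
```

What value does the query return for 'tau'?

Base: id=2 (kappa) at depth 0.
Iteration 1: rows with parent_id in {2} -> phi (id 3, depth 1), ups (id 6, depth 1).
Iteration 2: rows with parent_id in {3,6} -> nu (id 8, depth 2), tau (id 12, depth 2).
Iteration 3: no rows with parent_id in {8,12}; recursion stops.

2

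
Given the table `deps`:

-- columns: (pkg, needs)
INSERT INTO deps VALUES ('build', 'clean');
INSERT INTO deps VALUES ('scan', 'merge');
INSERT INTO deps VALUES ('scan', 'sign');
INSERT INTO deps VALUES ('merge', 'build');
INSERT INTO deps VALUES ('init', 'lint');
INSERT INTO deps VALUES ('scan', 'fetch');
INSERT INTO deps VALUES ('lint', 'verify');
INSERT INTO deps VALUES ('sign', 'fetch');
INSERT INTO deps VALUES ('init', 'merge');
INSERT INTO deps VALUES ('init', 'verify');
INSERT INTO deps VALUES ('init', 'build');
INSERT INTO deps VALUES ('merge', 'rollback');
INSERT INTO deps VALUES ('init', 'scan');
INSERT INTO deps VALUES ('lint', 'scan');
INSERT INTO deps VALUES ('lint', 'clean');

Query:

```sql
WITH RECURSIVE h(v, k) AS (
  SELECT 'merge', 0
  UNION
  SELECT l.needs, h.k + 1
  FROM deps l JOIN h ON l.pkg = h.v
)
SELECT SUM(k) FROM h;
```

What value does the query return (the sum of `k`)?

Base: (merge, k=0).
Iteration 1: edges from {merge} -> (build, k=1), (rollback, k=1).
Iteration 2: edges from {build,rollback} -> (clean, k=2).
Iteration 3: no outgoing edges from {clean}; recursion stops.
SUM(k) = 0 + 1 + 1 + 2 = 4.

4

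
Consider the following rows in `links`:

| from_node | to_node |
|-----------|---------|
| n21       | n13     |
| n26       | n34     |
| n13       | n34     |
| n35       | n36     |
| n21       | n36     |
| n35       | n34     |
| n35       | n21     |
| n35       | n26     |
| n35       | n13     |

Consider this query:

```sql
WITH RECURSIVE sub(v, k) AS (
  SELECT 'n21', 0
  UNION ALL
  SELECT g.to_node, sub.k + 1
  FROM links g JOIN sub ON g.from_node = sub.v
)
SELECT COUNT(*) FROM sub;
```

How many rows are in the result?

4

Base: (n21, k=0).
Iteration 1: edges from {n21} -> (n13, k=1), (n36, k=1).
Iteration 2: edges from {n13,n36} -> (n34, k=2).
Iteration 3: no outgoing edges from {n34}; recursion stops.
Total rows emitted: 4.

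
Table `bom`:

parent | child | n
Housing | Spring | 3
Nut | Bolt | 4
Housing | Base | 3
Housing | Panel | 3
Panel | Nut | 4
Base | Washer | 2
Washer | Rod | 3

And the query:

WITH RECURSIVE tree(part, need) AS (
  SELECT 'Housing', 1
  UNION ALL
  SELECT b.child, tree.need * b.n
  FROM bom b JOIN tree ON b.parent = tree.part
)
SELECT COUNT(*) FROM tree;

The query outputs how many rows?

Base: (Housing, need=1).
Iteration 1: components of {Housing} -> Base = 1*3 = 3, Panel = 1*3 = 3, Spring = 1*3 = 3.
Iteration 2: components of {Base,Panel,Spring} -> Nut = 3*4 = 12, Washer = 3*2 = 6.
Iteration 3: components of {Nut,Washer} -> Bolt = 12*4 = 48, Rod = 6*3 = 18.
Iteration 4: no further components; recursion stops.
Total rows emitted: 8.

8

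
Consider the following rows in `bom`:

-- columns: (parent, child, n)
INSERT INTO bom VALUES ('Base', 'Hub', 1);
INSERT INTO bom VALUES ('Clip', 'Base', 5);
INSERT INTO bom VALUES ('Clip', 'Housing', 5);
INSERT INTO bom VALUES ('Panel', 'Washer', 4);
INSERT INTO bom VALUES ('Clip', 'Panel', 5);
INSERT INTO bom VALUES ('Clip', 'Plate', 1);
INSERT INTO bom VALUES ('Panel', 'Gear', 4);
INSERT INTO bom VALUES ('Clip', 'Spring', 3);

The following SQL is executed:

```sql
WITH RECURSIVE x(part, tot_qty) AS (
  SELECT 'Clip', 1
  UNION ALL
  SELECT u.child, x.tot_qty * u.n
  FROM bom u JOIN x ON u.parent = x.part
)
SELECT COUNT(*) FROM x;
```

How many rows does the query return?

Base: (Clip, tot_qty=1).
Iteration 1: components of {Clip} -> Base = 1*5 = 5, Housing = 1*5 = 5, Panel = 1*5 = 5, Plate = 1*1 = 1, Spring = 1*3 = 3.
Iteration 2: components of {Base,Housing,Panel,Plate,Spring} -> Gear = 5*4 = 20, Hub = 5*1 = 5, Washer = 5*4 = 20.
Iteration 3: no further components; recursion stops.
Total rows emitted: 9.

9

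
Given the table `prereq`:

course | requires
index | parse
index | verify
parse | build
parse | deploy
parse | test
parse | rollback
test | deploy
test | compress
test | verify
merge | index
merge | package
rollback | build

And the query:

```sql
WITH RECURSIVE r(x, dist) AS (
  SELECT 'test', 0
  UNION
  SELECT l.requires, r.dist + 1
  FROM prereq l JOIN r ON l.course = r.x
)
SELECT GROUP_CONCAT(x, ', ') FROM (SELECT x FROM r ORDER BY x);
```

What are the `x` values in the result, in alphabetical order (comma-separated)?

compress, deploy, test, verify

Base: (test, dist=0).
Iteration 1: edges from {test} -> (compress, dist=1), (deploy, dist=1), (verify, dist=1).
Iteration 2: no outgoing edges from {compress,deploy,verify}; recursion stops.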